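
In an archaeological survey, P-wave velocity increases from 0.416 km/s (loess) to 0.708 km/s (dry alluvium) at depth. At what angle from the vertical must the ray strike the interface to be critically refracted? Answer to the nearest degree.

At critical incidence the refracted ray runs along the interface (θ₂ = 90°), so sin θ_c = V₁/V₂.
θ_c = arcsin(0.416/0.708) = arcsin 0.5876 = 35.98°.

36°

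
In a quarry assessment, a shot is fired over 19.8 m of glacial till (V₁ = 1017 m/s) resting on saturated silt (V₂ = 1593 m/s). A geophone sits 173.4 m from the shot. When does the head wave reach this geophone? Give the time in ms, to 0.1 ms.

t = x/V₂ + 2h·√(V₂²−V₁²)/(V₁V₂).
√(V₂²−V₁²) = √(1593²−1017²) = 1226.1 m/s; delay term = 2·19.8·1226.1/(1017·1593) = 0.02997 s.
t = 173.4/1593 + 0.02997 = 0.13882 s.

138.8 ms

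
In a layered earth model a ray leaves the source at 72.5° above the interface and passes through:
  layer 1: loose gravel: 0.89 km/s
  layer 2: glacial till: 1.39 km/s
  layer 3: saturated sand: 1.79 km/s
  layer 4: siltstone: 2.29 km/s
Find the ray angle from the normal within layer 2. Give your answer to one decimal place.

28.0°

From the normal: θ₁ = 90° − 72.5° = 17.5°.
Snell's law across each interface conserves sin θ / V, so sin θ_2 = V_2·sin θ₁/V₁.
sin θ_2 = 1.39 × sin 17.5° / 0.89 = 0.4696.
θ_2 = arcsin 0.4696 = 28.01°.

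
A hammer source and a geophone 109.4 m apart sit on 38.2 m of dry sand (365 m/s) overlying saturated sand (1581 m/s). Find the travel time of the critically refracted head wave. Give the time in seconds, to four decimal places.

0.2729 s

t = x/V₂ + 2h·√(V₂²−V₁²)/(V₁V₂).
√(V₂²−V₁²) = √(1581²−365²) = 1538.3 m/s; delay term = 2·38.2·1538.3/(365·1581) = 0.20366 s.
t = 109.4/1581 + 0.20366 = 0.27286 s.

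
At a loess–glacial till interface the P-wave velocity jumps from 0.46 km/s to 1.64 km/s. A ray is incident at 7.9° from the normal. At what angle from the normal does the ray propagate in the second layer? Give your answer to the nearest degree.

Snell's law: sin θ₂ = (V₂/V₁)·sin θ₁ = (1.64/0.46)·sin 7.9° = 0.4900.
θ₂ = sin⁻¹(0.4900) = 29.34° (from vertical).

29°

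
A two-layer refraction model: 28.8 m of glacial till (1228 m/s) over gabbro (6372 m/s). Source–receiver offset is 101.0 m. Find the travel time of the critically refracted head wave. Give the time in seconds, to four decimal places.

0.0619 s

t = x/V₂ + 2h·√(V₂²−V₁²)/(V₁V₂).
√(V₂²−V₁²) = √(6372²−1228²) = 6252.6 m/s; delay term = 2·28.8·6252.6/(1228·6372) = 0.04603 s.
t = 101.0/6372 + 0.04603 = 0.06188 s.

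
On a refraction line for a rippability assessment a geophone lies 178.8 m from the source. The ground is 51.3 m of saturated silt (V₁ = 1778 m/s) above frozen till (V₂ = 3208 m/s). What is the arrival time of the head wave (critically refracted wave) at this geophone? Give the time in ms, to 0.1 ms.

t = x/V₂ + 2h·√(V₂²−V₁²)/(V₁V₂).
√(V₂²−V₁²) = √(3208²−1778²) = 2670.2 m/s; delay term = 2·51.3·2670.2/(1778·3208) = 0.04803 s.
t = 178.8/3208 + 0.04803 = 0.10377 s.

103.8 ms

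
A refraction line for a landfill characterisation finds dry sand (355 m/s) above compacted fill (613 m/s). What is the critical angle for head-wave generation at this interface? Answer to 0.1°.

35.4°

At critical incidence the refracted ray runs along the interface (θ₂ = 90°), so sin θ_c = V₁/V₂.
θ_c = arcsin(355/613) = arcsin 0.5791 = 35.39°.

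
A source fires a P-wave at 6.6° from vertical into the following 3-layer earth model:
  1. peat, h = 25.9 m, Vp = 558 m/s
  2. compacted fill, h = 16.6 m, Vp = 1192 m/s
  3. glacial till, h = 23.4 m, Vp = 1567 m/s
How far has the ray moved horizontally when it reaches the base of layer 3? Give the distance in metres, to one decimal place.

Apply Snell's law at each interface; in layer i the horizontal offset is hᵢ·tan θᵢ.
Layer 1: θ = 6.60°; offset = 25.9·tan 6.60° = 2.997 m.
Layer 2: sin θ = 1192·sin 6.6°/558 = 0.2455, θ = 14.21°; offset = 16.6·tan 14.21° = 4.204 m.
Layer 3: sin θ = 1567·sin 6.6°/558 = 0.3228, θ = 18.83°; offset = 23.4·tan 18.83° = 7.980 m.
Summing the layer offsets gives 15.181 m.

15.2 m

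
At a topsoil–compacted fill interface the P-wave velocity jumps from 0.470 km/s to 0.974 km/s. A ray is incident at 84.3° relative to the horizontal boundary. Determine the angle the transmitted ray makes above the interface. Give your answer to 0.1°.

78.1°

Convert to the normal: θ₁ = 90° − 84.3° = 5.7°.
Snell's law: sin θ₂ = (V₂/V₁)·sin θ₁ = (0.974/0.470)·sin 5.7° = 0.2058.
θ₂ = arcsin 0.2058 = 11.88° from the normal.
From the interface: 90° − 11.88° = 78.12°.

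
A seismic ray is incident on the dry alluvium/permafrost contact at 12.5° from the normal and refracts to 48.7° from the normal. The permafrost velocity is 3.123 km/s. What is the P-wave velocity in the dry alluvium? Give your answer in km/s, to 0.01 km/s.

0.90 km/s

sin 12.5° = 0.2164; sin 48.7° = 0.7513.
V₁ = V₂·(sin θ₁/sin θ₂) = 3.123·(0.2164/0.7513) = 0.90 km/s.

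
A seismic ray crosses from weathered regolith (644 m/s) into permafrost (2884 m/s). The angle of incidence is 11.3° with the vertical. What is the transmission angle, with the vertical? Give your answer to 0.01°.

61.34°

sin θ₁/V₁ = sin θ₂/V₂ ⇒ sin θ₂ = 2884·sin 11.3°/644 = 2884·0.1959/644 = 0.8775.
θ₂ = arcsin 0.8775 = 61.34° from the normal.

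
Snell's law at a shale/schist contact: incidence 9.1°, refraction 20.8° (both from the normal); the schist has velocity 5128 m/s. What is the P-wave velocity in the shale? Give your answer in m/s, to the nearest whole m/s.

sin 9.1° = 0.1582; sin 20.8° = 0.3551.
V₁ = V₂·(sin θ₁/sin θ₂) = 5128·(0.1582/0.3551) = 2283.92 m/s.

2284 m/s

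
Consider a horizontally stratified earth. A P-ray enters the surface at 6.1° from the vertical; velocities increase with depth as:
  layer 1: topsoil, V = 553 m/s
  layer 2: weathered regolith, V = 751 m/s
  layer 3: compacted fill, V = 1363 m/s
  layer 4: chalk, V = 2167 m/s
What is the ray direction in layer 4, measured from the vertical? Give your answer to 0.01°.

24.61°

Snell's law across each interface conserves sin θ / V, so sin θ_4 = V_4·sin θ₁/V₁.
sin θ_4 = 2167 × sin 6.1° / 553 = 0.4164.
θ_4 = arcsin 0.4164 = 24.61°.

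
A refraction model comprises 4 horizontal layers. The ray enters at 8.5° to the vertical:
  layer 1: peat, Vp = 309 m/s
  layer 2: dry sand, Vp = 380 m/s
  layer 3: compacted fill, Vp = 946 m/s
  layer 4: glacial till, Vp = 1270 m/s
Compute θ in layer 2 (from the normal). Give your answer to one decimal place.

Snell's law across each interface conserves sin θ / V, so sin θ_2 = V_2·sin θ₁/V₁.
sin θ_2 = 380 × sin 8.5° / 309 = 0.1818.
θ_2 = 10.47° from the vertical.

10.5°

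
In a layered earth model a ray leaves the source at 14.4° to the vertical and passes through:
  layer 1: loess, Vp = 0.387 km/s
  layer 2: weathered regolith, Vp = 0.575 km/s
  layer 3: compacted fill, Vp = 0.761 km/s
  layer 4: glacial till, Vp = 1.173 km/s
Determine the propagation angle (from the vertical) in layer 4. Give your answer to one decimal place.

48.9°

Snell's law across each interface conserves sin θ / V, so sin θ_4 = V_4·sin θ₁/V₁.
sin θ_4 = 1.173 × sin 14.4° / 0.387 = 0.7538.
θ_4 = arcsin 0.7538 = 48.92°.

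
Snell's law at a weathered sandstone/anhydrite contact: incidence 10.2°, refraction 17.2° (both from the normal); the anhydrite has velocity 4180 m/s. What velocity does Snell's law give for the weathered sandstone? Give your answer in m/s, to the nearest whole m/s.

Snell's law: sin 10.2°/V₁ = sin 17.2°/V₂.
V₁ = V₂·sin 10.2°/sin 17.2° = 4180 × 0.5988 = 2503.19 m/s.

2503 m/s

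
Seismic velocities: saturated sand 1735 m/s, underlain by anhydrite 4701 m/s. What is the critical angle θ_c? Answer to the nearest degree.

22°

Critical incidence: sin θ_c = V₁/V₂ = 1735/4701 = 0.3691.
θ_c = arcsin 0.3691 = 21.66°.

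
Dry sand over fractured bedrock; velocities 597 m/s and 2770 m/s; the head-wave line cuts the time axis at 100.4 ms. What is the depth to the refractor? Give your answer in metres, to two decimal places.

30.69 m

h = tᵢ·V₁·V₂ / (2·√(V₂²−V₁²)).
√(V₂²−V₁²) = √(2770² − 597²) = 2704.9 m/s.
h = 0.1004 s × 597 × 2770 / (2 × 2704.9) = 30.69 m.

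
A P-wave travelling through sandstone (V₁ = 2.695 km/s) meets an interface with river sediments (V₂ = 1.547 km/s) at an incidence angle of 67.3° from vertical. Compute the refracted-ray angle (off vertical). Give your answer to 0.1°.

Snell's law: sin θ₂ = (V₂/V₁)·sin θ₁ = (1.547/2.695)·sin 67.3° = 0.5296.
θ₂ = sin⁻¹(0.5296) = 31.98° (from vertical).

32.0°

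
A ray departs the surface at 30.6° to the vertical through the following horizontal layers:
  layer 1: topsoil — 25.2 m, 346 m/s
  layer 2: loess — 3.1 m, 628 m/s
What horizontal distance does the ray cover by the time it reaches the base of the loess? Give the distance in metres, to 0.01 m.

22.39 m

Ray parameter p = sin 30.6° / 346 m/s = 1.4712e-03 s/m.
Layer 1: θ = 30.60°; offset = 25.2·tan 30.60° = 14.9032 m.
Layer 2: sin θ = p·628 = 0.9239 → θ = 67.51°; offset = 3.1·tan 67.51° = 7.4866 m.
Total horizontal offset = 22.3898 m.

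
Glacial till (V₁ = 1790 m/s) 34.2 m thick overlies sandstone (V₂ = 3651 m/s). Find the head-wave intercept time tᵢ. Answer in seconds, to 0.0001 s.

0.0333 s

tᵢ = 2h·√(V₂²−V₁²)/(V₁V₂).
√(V₂²−V₁²) = √(3651²−1790²) = 3182.1 m/s.
tᵢ = 2·34.2·3182.1/(1790·3651) = 0.03330 s.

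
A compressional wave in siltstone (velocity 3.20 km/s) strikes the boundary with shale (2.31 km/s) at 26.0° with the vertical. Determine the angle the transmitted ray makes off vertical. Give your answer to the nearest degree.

Snell's law: sin θ₂ = (V₂/V₁)·sin θ₁ = (2.31/3.20)·sin 26.0° = 0.3164.
θ₂ = sin⁻¹(0.3164) = 18.45° (from vertical).

18°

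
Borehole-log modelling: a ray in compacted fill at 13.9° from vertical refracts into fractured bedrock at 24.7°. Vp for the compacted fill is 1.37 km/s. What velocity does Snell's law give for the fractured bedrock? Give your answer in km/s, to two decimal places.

sin 13.9° = 0.2402; sin 24.7° = 0.4179.
V₂ = V₁·(sin θ₂/sin θ₁) = 1.37·(0.4179/0.2402) = 2.38 km/s.

2.38 km/s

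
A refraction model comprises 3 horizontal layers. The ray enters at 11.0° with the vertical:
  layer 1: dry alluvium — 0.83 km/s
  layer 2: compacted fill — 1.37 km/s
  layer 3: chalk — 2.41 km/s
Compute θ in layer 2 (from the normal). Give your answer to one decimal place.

18.4°

Ray parameter p = sin 11.0° / 0.83 = 2.2989e-01 s/km.
sin θ_2 = p·V_2 = 2.2989e-01 × 1.37 = 0.3149.
θ_2 = arcsin 0.3149 = 18.36°.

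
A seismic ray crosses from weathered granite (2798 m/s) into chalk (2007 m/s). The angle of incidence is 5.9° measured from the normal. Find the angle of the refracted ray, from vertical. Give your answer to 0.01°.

4.23°

Snell's law: sin θ₂ = (V₂/V₁)·sin θ₁ = (2007/2798)·sin 5.9° = 0.0737.
θ₂ = arcsin 0.0737 = 4.23° from the normal.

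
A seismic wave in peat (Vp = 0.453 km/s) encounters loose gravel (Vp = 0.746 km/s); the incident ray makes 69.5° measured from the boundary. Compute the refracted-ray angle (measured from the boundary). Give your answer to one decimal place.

Convert to the normal: θ₁ = 90° − 69.5° = 20.5°.
Snell's law: sin θ₂ = (V₂/V₁)·sin θ₁ = (0.746/0.453)·sin 20.5° = 0.5767.
θ₂ = arcsin 0.5767 = 35.22° from the normal.
From the interface: 90° − 35.22° = 54.78°.

54.8°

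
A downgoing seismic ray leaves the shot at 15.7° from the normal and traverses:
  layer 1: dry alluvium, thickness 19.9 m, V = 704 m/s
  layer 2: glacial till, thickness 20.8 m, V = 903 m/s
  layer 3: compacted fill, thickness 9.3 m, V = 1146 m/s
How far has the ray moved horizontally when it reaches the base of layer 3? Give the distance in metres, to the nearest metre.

18 m

Apply Snell's law at each interface; in layer i the horizontal offset is hᵢ·tan θᵢ.
Layer 1: θ = 15.70°; offset = 19.9·tan 15.70° = 5.594 m.
Layer 2: sin θ = 903·sin 15.7°/704 = 0.3471, θ = 20.31°; offset = 20.8·tan 20.31° = 7.698 m.
Layer 3: sin θ = 1146·sin 15.7°/704 = 0.4405, θ = 26.14°; offset = 9.3·tan 26.14° = 4.563 m.
Σ offsets = 17.855 m.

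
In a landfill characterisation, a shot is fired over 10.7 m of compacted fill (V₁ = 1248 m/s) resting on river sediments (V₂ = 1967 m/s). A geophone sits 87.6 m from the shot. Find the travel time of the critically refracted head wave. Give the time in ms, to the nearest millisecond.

58 ms

t = x/V₂ + 2h·√(V₂²−V₁²)/(V₁V₂).
√(V₂²−V₁²) = √(1967²−1248²) = 1520.4 m/s; delay term = 2·10.7·1520.4/(1248·1967) = 0.01325 s.
t = 87.6/1967 + 0.01325 = 0.05779 s.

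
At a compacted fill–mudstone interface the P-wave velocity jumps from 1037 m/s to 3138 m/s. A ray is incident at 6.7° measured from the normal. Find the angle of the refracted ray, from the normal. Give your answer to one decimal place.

20.7°

sin θ₁/V₁ = sin θ₂/V₂ ⇒ sin θ₂ = 3138·sin 6.7°/1037 = 3138·0.1167/1037 = 0.3530.
θ₂ = arcsin 0.3530 = 20.67° from the normal.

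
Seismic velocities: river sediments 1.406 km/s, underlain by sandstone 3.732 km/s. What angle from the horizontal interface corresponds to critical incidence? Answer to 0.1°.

67.9°

At critical incidence the refracted ray runs along the interface (θ₂ = 90°), so sin θ_c = V₁/V₂.
θ_c = arcsin(1.406/3.732) = arcsin 0.3767 = 22.13°.
Measured from the interface: 90° − 22.13° = 67.87°.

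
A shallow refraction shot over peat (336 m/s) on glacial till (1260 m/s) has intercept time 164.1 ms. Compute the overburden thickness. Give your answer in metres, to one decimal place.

28.6 m

h = tᵢ·V₁·V₂ / (2·√(V₂²−V₁²)).
√(V₂²−V₁²) = √(1260² − 336²) = 1214.4 m/s.
h = 0.1641 s × 336 × 1260 / (2 × 1214.4) = 28.60 m.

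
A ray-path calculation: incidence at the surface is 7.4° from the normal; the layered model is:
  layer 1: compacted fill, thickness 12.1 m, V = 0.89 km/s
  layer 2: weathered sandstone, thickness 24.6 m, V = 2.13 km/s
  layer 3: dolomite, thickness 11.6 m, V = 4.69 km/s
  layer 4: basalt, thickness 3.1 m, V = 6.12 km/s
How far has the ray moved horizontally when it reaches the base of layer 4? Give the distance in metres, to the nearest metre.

26 m

Ray parameter p = sin 7.4° / 0.89 km/s = 1.4471e-01 s/km.
Layer 1: θ = 7.40°; offset = 12.1·tan 7.40° = 1.572 m.
Layer 2: sin θ = p·2.13 = 0.3082 → θ = 17.95°; offset = 24.6·tan 17.95° = 7.971 m.
Layer 3: sin θ = p·4.69 = 0.6787 → θ = 42.74°; offset = 11.6·tan 42.74° = 10.720 m.
Layer 4: sin θ = p·6.12 = 0.8857 → θ = 62.33°; offset = 3.1·tan 62.33° = 5.913 m.
Summing the layer offsets gives 26.175 m.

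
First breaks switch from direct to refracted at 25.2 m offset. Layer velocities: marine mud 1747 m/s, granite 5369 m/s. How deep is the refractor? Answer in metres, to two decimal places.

h = (x_cross/2)·√((V₂−V₁)/(V₂+V₁)).
(V₂−V₁)/(V₂+V₁) = (5369−1747)/(5369+1747) = 0.5090; √ = 0.7134.
h = (25.2/2)·0.7134 = 8.99 m.

8.99 m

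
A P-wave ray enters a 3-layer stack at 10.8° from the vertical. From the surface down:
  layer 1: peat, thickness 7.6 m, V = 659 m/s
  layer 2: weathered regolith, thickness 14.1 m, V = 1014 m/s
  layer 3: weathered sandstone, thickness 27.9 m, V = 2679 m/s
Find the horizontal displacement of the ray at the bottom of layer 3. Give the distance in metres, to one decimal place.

Ray parameter p = sin 10.8° / 659 m/s = 2.8434e-04 s/m.
Layer 1: θ = 10.80°; offset = 7.6·tan 10.80° = 1.450 m.
Layer 2: sin θ = p·1014 = 0.2883 → θ = 16.76°; offset = 14.1·tan 16.76° = 4.246 m.
Layer 3: sin θ = p·2679 = 0.7618 → θ = 49.62°; offset = 27.9·tan 49.62° = 32.804 m.
Σ offsets = 38.500 m.

38.5 m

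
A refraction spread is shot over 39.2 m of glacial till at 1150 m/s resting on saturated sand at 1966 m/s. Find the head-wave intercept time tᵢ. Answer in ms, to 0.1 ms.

55.3 ms

θ_c = arcsin(V₁/V₂) = arcsin(1150/1966) = 35.80°; cos θ_c = 0.8111.
tᵢ = 2h·cos θ_c / V₁ = 2·39.2·0.8111 / 1150 = 0.05529 s.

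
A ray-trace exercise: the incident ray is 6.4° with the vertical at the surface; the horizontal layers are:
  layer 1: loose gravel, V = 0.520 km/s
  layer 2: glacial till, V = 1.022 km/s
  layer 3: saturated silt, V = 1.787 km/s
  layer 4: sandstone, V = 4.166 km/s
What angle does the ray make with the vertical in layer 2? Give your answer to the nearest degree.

Ray parameter p = sin 6.4° / 0.520 = 2.1436e-01 s/km.
sin θ_2 = p·V_2 = 2.1436e-01 × 1.022 = 0.2191.
θ_2 = arcsin 0.2191 = 12.65°.

13°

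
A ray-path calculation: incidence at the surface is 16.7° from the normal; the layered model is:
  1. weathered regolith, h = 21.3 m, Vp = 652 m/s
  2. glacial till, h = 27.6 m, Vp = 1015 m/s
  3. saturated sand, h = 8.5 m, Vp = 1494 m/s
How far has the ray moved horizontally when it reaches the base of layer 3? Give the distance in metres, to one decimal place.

p = sin θ₁/V₁ = sin 16.7°/652 = 4.4074e-04 s/m is conserved through the stack.
Layer 1: θ = 16.70°; offset = 21.3·tan 16.70° = 6.390 m.
Layer 2: sin θ = p·1015 = 0.4473 → θ = 26.57°; offset = 27.6·tan 26.57° = 13.805 m.
Layer 3: sin θ = p·1494 = 0.6585 → θ = 41.18°; offset = 8.5·tan 41.18° = 7.437 m.
Summing the layer offsets gives 27.632 m.

27.6 m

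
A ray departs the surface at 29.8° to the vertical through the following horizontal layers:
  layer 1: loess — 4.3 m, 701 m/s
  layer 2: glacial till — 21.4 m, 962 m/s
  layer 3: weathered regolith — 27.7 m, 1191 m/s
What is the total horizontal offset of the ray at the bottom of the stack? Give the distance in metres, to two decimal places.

66.07 m

Apply Snell's law at each interface; in layer i the horizontal offset is hᵢ·tan θᵢ.
Layer 1: θ = 29.80°; offset = 4.3·tan 29.80° = 2.4626 m.
Layer 2: sin θ = 962·sin 29.8°/701 = 0.6820, θ = 43.00°; offset = 21.4·tan 43.00° = 19.9565 m.
Layer 3: sin θ = 1191·sin 29.8°/701 = 0.8444, θ = 57.60°; offset = 27.7·tan 57.60° = 43.6539 m.
Summing the layer offsets gives 66.0730 m.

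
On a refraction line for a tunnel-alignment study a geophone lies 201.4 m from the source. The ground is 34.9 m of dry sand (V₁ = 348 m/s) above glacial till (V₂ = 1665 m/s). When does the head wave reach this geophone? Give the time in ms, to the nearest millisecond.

317 ms

t = x/V₂ + 2h·√(V₂²−V₁²)/(V₁V₂).
√(V₂²−V₁²) = √(1665²−348²) = 1628.2 m/s; delay term = 2·34.9·1628.2/(348·1665) = 0.19614 s.
t = 201.4/1665 + 0.19614 = 0.31711 s.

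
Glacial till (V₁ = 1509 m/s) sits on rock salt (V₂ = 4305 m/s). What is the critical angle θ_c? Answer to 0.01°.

Critical incidence: sin θ_c = V₁/V₂ = 1509/4305 = 0.3505.
θ_c = arcsin 0.3505 = 20.52°.

20.52°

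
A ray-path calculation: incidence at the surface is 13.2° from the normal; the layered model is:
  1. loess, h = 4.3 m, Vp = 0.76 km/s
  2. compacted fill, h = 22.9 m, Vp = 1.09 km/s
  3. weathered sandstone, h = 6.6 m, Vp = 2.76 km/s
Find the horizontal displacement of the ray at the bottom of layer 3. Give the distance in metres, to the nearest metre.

19 m

Apply Snell's law at each interface; in layer i the horizontal offset is hᵢ·tan θᵢ.
Layer 1: θ = 13.20°; offset = 4.3·tan 13.20° = 1.009 m.
Layer 2: sin θ = 1.09·sin 13.2°/0.76 = 0.3275, θ = 19.12°; offset = 22.9·tan 19.12° = 7.938 m.
Layer 3: sin θ = 2.76·sin 13.2°/0.76 = 0.8293, θ = 56.02°; offset = 6.6·tan 56.02° = 9.794 m.
Σ offsets = 18.740 m.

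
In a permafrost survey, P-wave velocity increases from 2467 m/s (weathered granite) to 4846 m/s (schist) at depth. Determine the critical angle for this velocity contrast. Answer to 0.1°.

30.6°

Critical incidence: sin θ_c = V₁/V₂ = 2467/4846 = 0.5091.
θ_c = arcsin 0.5091 = 30.60°.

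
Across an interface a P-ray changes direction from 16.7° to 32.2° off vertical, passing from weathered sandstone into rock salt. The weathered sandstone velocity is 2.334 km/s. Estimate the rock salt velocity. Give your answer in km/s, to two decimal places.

4.33 km/s

Snell's law: sin 16.7°/V₁ = sin 32.2°/V₂.
V₂ = V₁·sin 32.2°/sin 16.7° = 2.334 × 1.8544 = 4.33 km/s.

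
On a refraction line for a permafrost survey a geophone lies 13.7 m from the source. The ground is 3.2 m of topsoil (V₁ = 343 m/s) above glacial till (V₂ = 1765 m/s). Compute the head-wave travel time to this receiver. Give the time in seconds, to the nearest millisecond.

θ_c = arcsin(V₁/V₂) = arcsin(343/1765) = 11.21°, cos θ_c = 0.9809.
Intercept time tᵢ = 2h cos θ_c / V₁ = 2·3.2·0.9809/343 = 0.01830 s.
t = x/V₂ + tᵢ = 13.7/1765 + 0.01830 = 0.02607 s.

0.026 s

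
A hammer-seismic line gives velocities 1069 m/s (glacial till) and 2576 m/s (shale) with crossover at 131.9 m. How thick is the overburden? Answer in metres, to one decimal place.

h = (x_cross/2)·√((V₂−V₁)/(V₂+V₁)).
(V₂−V₁)/(V₂+V₁) = (2576−1069)/(2576+1069) = 0.4134; √ = 0.6430.
h = (131.9/2)·0.6430 = 42.41 m.

42.4 m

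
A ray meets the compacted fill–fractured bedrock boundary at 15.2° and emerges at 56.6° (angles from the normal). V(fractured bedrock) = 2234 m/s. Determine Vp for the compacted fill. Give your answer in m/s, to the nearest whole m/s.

sin 15.2° = 0.2622; sin 56.6° = 0.8348.
V₁ = V₂·(sin θ₁/sin θ₂) = 2234·(0.2622/0.8348) = 701.60 m/s.

702 m/s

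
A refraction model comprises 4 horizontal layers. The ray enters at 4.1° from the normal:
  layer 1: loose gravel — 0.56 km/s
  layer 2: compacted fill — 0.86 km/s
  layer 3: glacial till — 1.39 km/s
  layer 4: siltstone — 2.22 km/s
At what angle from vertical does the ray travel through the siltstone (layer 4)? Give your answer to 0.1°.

Ray parameter p = sin 4.1° / 0.56 = 1.2767e-01 s/km.
sin θ_4 = p·V_4 = 1.2767e-01 × 2.22 = 0.2834.
θ_4 = arcsin 0.2834 = 16.47°.

16.5°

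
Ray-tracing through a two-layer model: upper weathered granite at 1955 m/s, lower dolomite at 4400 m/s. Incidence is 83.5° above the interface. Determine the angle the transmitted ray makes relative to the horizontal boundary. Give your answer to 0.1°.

Angle from the normal: 90° − 83.5° = 6.5°.
Snell's law: sin θ₂ = (V₂/V₁)·sin θ₁ = (4400/1955)·sin 6.5° = 0.2548.
θ₂ = sin⁻¹(0.2548) = 14.76° (from vertical).
From the interface: 90° − 14.76° = 75.24°.

75.2°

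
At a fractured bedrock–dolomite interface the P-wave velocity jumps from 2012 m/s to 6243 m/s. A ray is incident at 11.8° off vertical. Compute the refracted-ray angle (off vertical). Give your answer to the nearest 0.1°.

Snell's law: sin θ₂ = (V₂/V₁)·sin θ₁ = (6243/2012)·sin 11.8° = 0.6345.
θ₂ = sin⁻¹(0.6345) = 39.38° (from vertical).

39.4°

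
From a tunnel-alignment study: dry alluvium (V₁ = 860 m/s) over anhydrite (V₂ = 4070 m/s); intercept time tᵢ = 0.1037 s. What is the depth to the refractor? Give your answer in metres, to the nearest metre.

46 m

θ_c = arcsin(860/4070) = 12.20°; cos θ_c = 0.9774.
tᵢ = 2h cos θ_c/V₁ ⇒ h = tᵢ·V₁/(2 cos θ_c) = 0.1037·860/(2·0.9774) = 45.62 m.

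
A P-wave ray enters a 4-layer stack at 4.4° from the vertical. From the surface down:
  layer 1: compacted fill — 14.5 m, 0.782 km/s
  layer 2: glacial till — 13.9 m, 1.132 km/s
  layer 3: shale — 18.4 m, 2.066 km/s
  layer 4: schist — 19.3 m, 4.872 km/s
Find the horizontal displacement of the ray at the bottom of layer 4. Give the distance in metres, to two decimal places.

16.98 m

Ray parameter p = sin 4.4° / 0.782 km/s = 9.8106e-02 s/km.
Layer 1: θ = 4.40°; offset = 14.5·tan 4.40° = 1.1157 m.
Layer 2: sin θ = p·1.132 = 0.1111 → θ = 6.38°; offset = 13.9·tan 6.38° = 1.5533 m.
Layer 3: sin θ = p·2.066 = 0.2027 → θ = 11.69°; offset = 18.4·tan 11.69° = 3.8085 m.
Layer 4: sin θ = p·4.872 = 0.4780 → θ = 28.55°; offset = 19.3·tan 28.55° = 10.5022 m.
Σ offsets = 16.9797 m.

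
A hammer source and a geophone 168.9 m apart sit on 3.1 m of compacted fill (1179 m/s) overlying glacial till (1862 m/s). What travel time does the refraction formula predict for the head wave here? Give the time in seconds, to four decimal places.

0.0948 s

θ_c = arcsin(V₁/V₂) = arcsin(1179/1862) = 39.29°, cos θ_c = 0.7740.
Intercept time tᵢ = 2h cos θ_c / V₁ = 2·3.1·0.7740/1179 = 0.00407 s.
t = x/V₂ + tᵢ = 168.9/1862 + 0.00407 = 0.09478 s.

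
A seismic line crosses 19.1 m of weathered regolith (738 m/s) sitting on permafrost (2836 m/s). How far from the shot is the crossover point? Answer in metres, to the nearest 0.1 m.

49.9 m

θ_c = arcsin(738/2836) = 15.08°, so cos θ_c = 0.9655 and tᵢ = 2h cos θ_c/V₁ = 0.0500 s.
At crossover x/V₁ = x/V₂ + tᵢ ⇒ x = tᵢ/(1/V₁ − 1/V₂) = 0.04998/(1.3550e-03 − 3.5261e-04) = 49.86 m.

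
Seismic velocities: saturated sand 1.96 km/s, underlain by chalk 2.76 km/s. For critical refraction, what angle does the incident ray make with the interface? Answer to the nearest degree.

At critical incidence the refracted ray runs along the interface (θ₂ = 90°), so sin θ_c = V₁/V₂.
θ_c = arcsin(1.96/2.76) = arcsin 0.7101 = 45.25°.
Measured from the interface: 90° − 45.25° = 44.75°.

45°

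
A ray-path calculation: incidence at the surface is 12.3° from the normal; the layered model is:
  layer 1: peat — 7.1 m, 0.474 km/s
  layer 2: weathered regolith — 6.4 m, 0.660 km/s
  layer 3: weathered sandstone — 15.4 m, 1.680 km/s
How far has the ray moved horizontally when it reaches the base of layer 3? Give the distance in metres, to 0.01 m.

21.27 m

Ray parameter p = sin 12.3° / 0.474 km/s = 4.4943e-01 s/km.
Layer 1: θ = 12.30°; offset = 7.1·tan 12.30° = 1.5481 m.
Layer 2: sin θ = p·0.660 = 0.2966 → θ = 17.25°; offset = 6.4·tan 17.25° = 1.9879 m.
Layer 3: sin θ = p·1.680 = 0.7550 → θ = 49.03°; offset = 15.4·tan 49.03° = 17.7340 m.
Total horizontal offset = 21.2699 m.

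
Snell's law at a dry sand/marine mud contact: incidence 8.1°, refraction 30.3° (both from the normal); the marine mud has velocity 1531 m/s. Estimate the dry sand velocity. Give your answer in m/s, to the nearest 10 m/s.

430 m/s

Snell's law: sin 8.1°/V₁ = sin 30.3°/V₂.
V₁ = V₂·sin 8.1°/sin 30.3° = 1531 × 0.2793 = 427.57 m/s.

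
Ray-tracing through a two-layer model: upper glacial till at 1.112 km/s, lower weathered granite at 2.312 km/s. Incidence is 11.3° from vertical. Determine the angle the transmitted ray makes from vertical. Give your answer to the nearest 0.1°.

sin θ₁/V₁ = sin θ₂/V₂ ⇒ sin θ₂ = 2.312·sin 11.3°/1.112 = 2.312·0.1959/1.112 = 0.4074.
θ₂ = sin⁻¹(0.4074) = 24.04° (from vertical).

24.0°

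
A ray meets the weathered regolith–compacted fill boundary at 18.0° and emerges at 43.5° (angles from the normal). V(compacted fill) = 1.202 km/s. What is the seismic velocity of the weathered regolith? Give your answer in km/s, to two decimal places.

0.54 km/s

Snell's law: sin 18.0°/V₁ = sin 43.5°/V₂.
V₁ = V₂·sin 18.0°/sin 43.5° = 1.202 × 0.4489 = 0.54 km/s.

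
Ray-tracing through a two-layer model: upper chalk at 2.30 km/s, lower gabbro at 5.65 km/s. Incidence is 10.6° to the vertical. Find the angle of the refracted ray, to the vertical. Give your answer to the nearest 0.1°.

26.9°

Snell's law: sin θ₂ = (V₂/V₁)·sin θ₁ = (5.65/2.30)·sin 10.6° = 0.4519.
θ₂ = arcsin 0.4519 = 26.86° from the normal.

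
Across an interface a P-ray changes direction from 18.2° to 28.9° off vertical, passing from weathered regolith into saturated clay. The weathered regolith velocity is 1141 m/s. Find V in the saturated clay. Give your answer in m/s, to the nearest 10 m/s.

sin 18.2° = 0.3123; sin 28.9° = 0.4833.
V₂ = V₁·(sin θ₂/sin θ₁) = 1141·(0.4833/0.3123) = 1765.49 m/s.

1770 m/s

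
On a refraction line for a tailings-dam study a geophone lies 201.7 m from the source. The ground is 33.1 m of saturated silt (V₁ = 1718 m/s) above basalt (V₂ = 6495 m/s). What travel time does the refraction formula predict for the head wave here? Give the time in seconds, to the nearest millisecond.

θ_c = arcsin(V₁/V₂) = arcsin(1718/6495) = 15.34°, cos θ_c = 0.9644.
Intercept time tᵢ = 2h cos θ_c / V₁ = 2·33.1·0.9644/1718 = 0.03716 s.
t = x/V₂ + tᵢ = 201.7/6495 + 0.03716 = 0.06822 s.

0.068 s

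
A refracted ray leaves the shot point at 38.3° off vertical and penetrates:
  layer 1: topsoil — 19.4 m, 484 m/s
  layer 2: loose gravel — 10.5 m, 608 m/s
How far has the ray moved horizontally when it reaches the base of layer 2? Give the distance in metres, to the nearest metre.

28 m

Apply Snell's law at each interface; in layer i the horizontal offset is hᵢ·tan θᵢ.
Layer 1: θ = 38.30°; offset = 19.4·tan 38.30° = 15.321 m.
Layer 2: sin θ = 608·sin 38.3°/484 = 0.7786, θ = 51.13°; offset = 10.5·tan 51.13° = 13.026 m.
Σ offsets = 28.348 m.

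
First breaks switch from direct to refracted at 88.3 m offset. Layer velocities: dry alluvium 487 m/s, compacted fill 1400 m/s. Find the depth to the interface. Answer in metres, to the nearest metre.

31 m

h = (x_cross/2)·√((V₂−V₁)/(V₂+V₁)).
(V₂−V₁)/(V₂+V₁) = (1400−487)/(1400+487) = 0.4838; √ = 0.6956.
h = (88.3/2)·0.6956 = 30.71 m.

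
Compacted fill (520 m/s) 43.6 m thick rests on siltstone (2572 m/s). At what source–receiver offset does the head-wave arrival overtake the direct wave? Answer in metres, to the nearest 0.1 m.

107.0 m

θ_c = arcsin(520/2572) = 11.66°, so cos θ_c = 0.9793 and tᵢ = 2h cos θ_c/V₁ = 0.1642 s.
At crossover x/V₁ = x/V₂ + tᵢ ⇒ x = tᵢ/(1/V₁ − 1/V₂) = 0.16423/(1.9231e-03 − 3.8880e-04) = 107.04 m.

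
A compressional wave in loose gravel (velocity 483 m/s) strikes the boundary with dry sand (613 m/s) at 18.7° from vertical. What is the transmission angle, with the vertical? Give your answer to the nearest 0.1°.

24.0°

sin θ₁/V₁ = sin θ₂/V₂ ⇒ sin θ₂ = 613·sin 18.7°/483 = 613·0.3206/483 = 0.4069.
θ₂ = sin⁻¹(0.4069) = 24.01° (from vertical).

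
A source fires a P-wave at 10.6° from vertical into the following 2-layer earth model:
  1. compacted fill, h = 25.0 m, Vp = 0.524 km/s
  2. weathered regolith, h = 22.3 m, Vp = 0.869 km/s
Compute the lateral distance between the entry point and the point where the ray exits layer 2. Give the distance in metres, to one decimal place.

Apply Snell's law at each interface; in layer i the horizontal offset is hᵢ·tan θᵢ.
Layer 1: θ = 10.60°; offset = 25.0·tan 10.60° = 4.679 m.
Layer 2: sin θ = 0.869·sin 10.6°/0.524 = 0.3051, θ = 17.76°; offset = 22.3·tan 17.76° = 7.143 m.
Total horizontal offset = 11.822 m.

11.8 m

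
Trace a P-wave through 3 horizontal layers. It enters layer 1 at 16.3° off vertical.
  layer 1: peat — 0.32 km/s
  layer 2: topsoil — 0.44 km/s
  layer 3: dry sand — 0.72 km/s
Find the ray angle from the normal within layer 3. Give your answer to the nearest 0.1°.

39.2°

Ray parameter p = sin 16.3° / 0.32 = 8.7708e-01 s/km.
sin θ_3 = p·V_3 = 8.7708e-01 × 0.72 = 0.6315.
θ_3 = 39.16° from the vertical.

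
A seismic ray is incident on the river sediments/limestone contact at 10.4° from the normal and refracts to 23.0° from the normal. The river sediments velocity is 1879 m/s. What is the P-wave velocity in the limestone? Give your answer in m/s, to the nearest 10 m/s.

Snell's law: sin 10.4°/V₁ = sin 23.0°/V₂.
V₂ = V₁·sin 23.0°/sin 10.4° = 1879 × 2.1645 = 4067.07 m/s.

4070 m/s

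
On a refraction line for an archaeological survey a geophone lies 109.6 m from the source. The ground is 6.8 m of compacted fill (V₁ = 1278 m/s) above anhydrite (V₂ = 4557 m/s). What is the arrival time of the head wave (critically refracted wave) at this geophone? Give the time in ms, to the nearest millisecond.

34 ms

t = x/V₂ + 2h·√(V₂²−V₁²)/(V₁V₂).
√(V₂²−V₁²) = √(4557²−1278²) = 4374.1 m/s; delay term = 2·6.8·4374.1/(1278·4557) = 0.01021 s.
t = 109.6/4557 + 0.01021 = 0.03427 s.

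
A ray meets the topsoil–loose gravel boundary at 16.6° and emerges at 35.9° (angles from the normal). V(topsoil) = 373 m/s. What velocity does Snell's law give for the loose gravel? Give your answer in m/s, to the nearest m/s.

Snell's law: sin 16.6°/V₁ = sin 35.9°/V₂.
V₂ = V₁·sin 35.9°/sin 16.6° = 373 × 2.0525 = 765.58 m/s.

766 m/s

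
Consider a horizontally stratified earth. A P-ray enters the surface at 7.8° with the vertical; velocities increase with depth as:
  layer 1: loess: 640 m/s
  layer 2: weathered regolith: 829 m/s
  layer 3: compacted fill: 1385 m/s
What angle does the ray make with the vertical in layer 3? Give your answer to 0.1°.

Ray parameter p = sin 7.8° / 640 = 2.1206e-04 s/m.
sin θ_3 = p·V_3 = 2.1206e-04 × 1385 = 0.2937.
θ_3 = arcsin 0.2937 = 17.08°.

17.1°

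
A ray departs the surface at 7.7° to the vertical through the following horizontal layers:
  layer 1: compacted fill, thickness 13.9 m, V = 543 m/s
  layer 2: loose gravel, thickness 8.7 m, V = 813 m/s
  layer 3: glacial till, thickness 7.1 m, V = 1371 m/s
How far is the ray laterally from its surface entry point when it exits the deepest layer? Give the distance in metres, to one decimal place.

Apply Snell's law at each interface; in layer i the horizontal offset is hᵢ·tan θᵢ.
Layer 1: θ = 7.70°; offset = 13.9·tan 7.70° = 1.879 m.
Layer 2: sin θ = 813·sin 7.7°/543 = 0.2006, θ = 11.57°; offset = 8.7·tan 11.57° = 1.782 m.
Layer 3: sin θ = 1371·sin 7.7°/543 = 0.3383, θ = 19.77°; offset = 7.1·tan 19.77° = 2.552 m.
Summing the layer offsets gives 6.213 m.

6.2 m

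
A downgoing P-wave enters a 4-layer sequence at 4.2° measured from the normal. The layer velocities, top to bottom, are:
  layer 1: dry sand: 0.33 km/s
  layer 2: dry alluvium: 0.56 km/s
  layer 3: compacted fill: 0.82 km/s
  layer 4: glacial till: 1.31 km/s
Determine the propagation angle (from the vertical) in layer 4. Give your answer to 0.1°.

Ray parameter p = sin 4.2° / 0.33 = 2.2193e-01 s/km.
sin θ_4 = p·V_4 = 2.2193e-01 × 1.31 = 0.2907.
θ_4 = arcsin 0.2907 = 16.90°.

16.9°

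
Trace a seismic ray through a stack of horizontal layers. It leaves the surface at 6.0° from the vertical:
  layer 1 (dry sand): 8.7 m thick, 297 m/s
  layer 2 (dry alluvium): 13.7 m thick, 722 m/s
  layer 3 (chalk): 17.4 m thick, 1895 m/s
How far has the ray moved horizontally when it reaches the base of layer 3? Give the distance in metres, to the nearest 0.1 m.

20.1 m

p = sin θ₁/V₁ = sin 6.0°/297 = 3.5195e-04 s/m is conserved through the stack.
Layer 1: θ = 6.00°; offset = 8.7·tan 6.00° = 0.914 m.
Layer 2: sin θ = p·722 = 0.2541 → θ = 14.72°; offset = 13.7·tan 14.72° = 3.599 m.
Layer 3: sin θ = p·1895 = 0.6669 → θ = 41.83°; offset = 17.4·tan 41.83° = 15.575 m.
Summing the layer offsets gives 20.088 m.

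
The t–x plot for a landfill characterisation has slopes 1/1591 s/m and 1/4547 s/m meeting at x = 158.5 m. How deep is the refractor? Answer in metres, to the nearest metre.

55 m

x_cross = 2h·√((V₂+V₁)/(V₂−V₁)) → h = x_cross / (2·√((V₂+V₁)/(V₂−V₁))).
√((V₂+V₁)/(V₂−V₁)) = √((4547+1591)/(4547−1591)) = 1.4410.
h = 158.5 / (2·1.4410) = 55.00 m.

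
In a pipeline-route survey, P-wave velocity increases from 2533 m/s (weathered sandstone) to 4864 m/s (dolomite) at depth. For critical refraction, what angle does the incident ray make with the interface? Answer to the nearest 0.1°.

At critical incidence the refracted ray runs along the interface (θ₂ = 90°), so sin θ_c = V₁/V₂.
θ_c = arcsin(2533/4864) = arcsin 0.5208 = 31.38°.
Measured from the interface: 90° − 31.38° = 58.62°.

58.6°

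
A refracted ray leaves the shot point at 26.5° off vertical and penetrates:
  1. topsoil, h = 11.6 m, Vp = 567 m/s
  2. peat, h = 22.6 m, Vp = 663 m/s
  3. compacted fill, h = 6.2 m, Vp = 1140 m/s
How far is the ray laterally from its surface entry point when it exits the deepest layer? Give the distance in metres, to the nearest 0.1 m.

Ray parameter p = sin 26.5° / 567 m/s = 7.8694e-04 s/m.
Layer 1: θ = 26.50°; offset = 11.6·tan 26.50° = 5.784 m.
Layer 2: sin θ = p·663 = 0.5217 → θ = 31.45°; offset = 22.6·tan 31.45° = 13.822 m.
Layer 3: sin θ = p·1140 = 0.8971 → θ = 63.78°; offset = 6.2·tan 63.78° = 12.590 m.
Total horizontal offset = 32.195 m.

32.2 m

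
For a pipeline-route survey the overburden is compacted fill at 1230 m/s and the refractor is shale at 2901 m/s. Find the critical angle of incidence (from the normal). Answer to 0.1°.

Critical incidence: sin θ_c = V₁/V₂ = 1230/2901 = 0.4240.
θ_c = arcsin 0.4240 = 25.09°.

25.1°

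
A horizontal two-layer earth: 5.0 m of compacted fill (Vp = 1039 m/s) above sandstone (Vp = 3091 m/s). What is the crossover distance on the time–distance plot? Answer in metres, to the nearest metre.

14 m

x_cross = 2h·√((V₂+V₁)/(V₂−V₁)).
(V₂+V₁)/(V₂−V₁) = (3091+1039)/(3091−1039) = 2.0127; √ = 1.4187.
x_cross = 2·5.0·1.4187 = 14.19 m.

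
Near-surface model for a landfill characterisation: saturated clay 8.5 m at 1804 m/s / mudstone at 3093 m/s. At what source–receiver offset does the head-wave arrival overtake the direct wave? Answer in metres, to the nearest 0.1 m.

33.1 m

θ_c = arcsin(1804/3093) = 35.68°, so cos θ_c = 0.8123 and tᵢ = 2h cos θ_c/V₁ = 0.0077 s.
At crossover x/V₁ = x/V₂ + tᵢ ⇒ x = tᵢ/(1/V₁ − 1/V₂) = 0.00765/(5.5432e-04 − 3.2331e-04) = 33.14 m.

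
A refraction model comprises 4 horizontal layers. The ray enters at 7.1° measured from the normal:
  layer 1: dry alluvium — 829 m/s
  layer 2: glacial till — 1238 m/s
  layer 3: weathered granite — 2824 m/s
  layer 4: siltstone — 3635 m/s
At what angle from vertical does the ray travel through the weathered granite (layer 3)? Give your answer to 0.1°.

24.9°

Snell's law across each interface conserves sin θ / V, so sin θ_3 = V_3·sin θ₁/V₁.
sin θ_3 = 2824 × sin 7.1° / 829 = 0.4211.
θ_3 = arcsin 0.4211 = 24.90°.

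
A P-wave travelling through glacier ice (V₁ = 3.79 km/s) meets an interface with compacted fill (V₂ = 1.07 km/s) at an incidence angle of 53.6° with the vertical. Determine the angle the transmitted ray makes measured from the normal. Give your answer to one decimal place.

Snell's law: sin θ₂ = (V₂/V₁)·sin θ₁ = (1.07/3.79)·sin 53.6° = 0.2272.
θ₂ = sin⁻¹(0.2272) = 13.13° (from vertical).

13.1°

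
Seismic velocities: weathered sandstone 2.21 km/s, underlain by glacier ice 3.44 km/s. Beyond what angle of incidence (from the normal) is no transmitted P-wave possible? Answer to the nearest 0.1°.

40.0°

Critical incidence: sin θ_c = V₁/V₂ = 2.21/3.44 = 0.6424.
θ_c = arcsin 0.6424 = 39.97°.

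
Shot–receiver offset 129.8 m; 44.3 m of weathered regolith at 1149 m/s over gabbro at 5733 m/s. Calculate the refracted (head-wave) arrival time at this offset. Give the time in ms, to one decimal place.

98.2 ms

θ_c = arcsin(V₁/V₂) = arcsin(1149/5733) = 11.56°, cos θ_c = 0.9797.
Intercept time tᵢ = 2h cos θ_c / V₁ = 2·44.3·0.9797/1149 = 0.07555 s.
t = x/V₂ + tᵢ = 129.8/5733 + 0.07555 = 0.09819 s.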